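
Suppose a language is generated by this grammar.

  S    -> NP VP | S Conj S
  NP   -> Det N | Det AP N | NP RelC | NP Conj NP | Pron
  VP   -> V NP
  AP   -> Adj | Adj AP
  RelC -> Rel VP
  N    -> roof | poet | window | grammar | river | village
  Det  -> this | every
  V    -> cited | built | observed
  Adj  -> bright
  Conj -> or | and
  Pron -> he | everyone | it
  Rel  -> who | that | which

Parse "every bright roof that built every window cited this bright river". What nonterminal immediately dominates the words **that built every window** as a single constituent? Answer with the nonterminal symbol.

[S [NP [NP [Det every] [AP [Adj bright]] [N roof]] [RelC [Rel that] [VP [V built] [NP [Det every] [N window]]]]] [VP [V cited] [NP [Det this] [AP [Adj bright]] [N river]]]]
The span 'that built every window' is the RelC node built by RelC → Rel VP.

RelC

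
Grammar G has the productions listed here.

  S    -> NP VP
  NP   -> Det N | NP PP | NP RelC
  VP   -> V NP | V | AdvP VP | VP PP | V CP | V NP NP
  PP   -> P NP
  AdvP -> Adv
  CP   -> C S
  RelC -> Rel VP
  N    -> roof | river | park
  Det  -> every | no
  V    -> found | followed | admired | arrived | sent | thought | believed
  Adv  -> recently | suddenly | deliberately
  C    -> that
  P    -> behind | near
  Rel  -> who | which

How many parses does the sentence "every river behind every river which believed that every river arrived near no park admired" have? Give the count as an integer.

Two of the 7 distinct bracketings:
[S [NP [NP [Det every] [N river]] [PP [P behind] [NP [NP [NP [Det every] [N river]] [RelC [Rel which] [VP [V believed] [CP [C that] [S [NP [Det every] [N river]] [VP [V arrived]]]]]]] [PP [P near] [NP [Det no] [N park]]]]]] [VP [V admired]]]
[S [NP [NP [Det every] [N river]] [PP [P behind] [NP [NP [Det every] [N river]] [RelC [Rel which] [VP [VP [V believed] [CP [C that] [S [NP [Det every] [N river]] [VP [V arrived]]]]] [PP [P near] [NP [Det no] [N park]]]]]]]] [VP [V admired]]]
The difference turns on whether VP → VP PP is used at the relevant span, versus an alternative expansion of VP.

7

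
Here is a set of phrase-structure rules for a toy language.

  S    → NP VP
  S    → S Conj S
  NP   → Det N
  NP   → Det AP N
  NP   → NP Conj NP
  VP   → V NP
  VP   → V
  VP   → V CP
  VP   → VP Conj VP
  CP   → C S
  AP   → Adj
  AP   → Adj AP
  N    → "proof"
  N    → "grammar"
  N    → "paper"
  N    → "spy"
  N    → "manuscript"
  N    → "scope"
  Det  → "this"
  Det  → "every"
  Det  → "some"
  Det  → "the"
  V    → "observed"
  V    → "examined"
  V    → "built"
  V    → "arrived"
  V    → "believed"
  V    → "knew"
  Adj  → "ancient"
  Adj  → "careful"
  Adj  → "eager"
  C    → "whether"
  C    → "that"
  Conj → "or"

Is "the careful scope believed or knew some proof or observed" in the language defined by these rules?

Grammatical

[S [NP [Det the] [AP [Adj careful]] [N scope]] [VP [VP [V believed]] [Conj or] [VP [VP [V knew] [NP [Det some] [N proof]]] [Conj or] [VP [V observed]]]]]
Every word is introduced by a lexical rule and the phrasal rules combine the resulting categories into a single S.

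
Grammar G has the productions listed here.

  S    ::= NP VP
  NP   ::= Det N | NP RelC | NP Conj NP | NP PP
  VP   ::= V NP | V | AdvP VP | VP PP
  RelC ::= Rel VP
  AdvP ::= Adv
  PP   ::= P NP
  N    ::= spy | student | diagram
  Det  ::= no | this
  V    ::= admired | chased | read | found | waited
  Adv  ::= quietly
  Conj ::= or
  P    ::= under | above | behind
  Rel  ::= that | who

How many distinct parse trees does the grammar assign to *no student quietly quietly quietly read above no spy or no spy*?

4

Two of the 4 distinct bracketings:
[S [NP [Det no] [N student]] [VP [AdvP [Adv quietly]] [VP [AdvP [Adv quietly]] [VP [AdvP [Adv quietly]] [VP [VP [V read]] [PP [P above] [NP [NP [Det no] [N spy]] [Conj or] [NP [Det no] [N spy]]]]]]]]]
[S [NP [Det no] [N student]] [VP [AdvP [Adv quietly]] [VP [AdvP [Adv quietly]] [VP [VP [AdvP [Adv quietly]] [VP [V read]]] [PP [P above] [NP [NP [Det no] [N spy]] [Conj or] [NP [Det no] [N spy]]]]]]]]
The trees differ in how a recursive rule is bracketed over the same span.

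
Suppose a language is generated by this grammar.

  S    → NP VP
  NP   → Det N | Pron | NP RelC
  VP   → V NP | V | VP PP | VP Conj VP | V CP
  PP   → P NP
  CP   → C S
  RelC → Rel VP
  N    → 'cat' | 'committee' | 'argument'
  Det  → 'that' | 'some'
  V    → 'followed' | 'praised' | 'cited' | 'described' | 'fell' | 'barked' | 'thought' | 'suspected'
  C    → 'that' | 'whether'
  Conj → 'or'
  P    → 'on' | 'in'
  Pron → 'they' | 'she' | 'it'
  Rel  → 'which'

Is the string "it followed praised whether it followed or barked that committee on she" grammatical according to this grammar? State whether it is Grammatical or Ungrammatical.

Ungrammatical

For S → NP VP, the only prefix that parses as NP is 'it', but the remainder 'followed praised whether it followed or barked that committee on she' is not a VP under these rules.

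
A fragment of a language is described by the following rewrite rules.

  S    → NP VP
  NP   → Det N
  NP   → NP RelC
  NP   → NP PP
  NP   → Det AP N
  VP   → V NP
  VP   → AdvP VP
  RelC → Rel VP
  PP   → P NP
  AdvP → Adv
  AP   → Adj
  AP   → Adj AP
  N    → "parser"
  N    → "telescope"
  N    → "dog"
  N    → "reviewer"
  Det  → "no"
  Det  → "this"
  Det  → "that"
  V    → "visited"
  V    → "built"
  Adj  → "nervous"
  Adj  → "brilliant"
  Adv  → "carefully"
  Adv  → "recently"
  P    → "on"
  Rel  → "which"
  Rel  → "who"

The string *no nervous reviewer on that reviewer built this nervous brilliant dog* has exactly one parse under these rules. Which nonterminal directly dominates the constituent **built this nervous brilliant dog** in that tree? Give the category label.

[S [NP [NP [Det no] [AP [Adj nervous]] [N reviewer]] [PP [P on] [NP [Det that] [N reviewer]]]] [VP [V built] [NP [Det this] [AP [Adj nervous] [AP [Adj brilliant]]] [N dog]]]]
The span 'built this nervous brilliant dog' is the VP node built by VP → V NP.
Its mother is the S built by S → NP VP.

S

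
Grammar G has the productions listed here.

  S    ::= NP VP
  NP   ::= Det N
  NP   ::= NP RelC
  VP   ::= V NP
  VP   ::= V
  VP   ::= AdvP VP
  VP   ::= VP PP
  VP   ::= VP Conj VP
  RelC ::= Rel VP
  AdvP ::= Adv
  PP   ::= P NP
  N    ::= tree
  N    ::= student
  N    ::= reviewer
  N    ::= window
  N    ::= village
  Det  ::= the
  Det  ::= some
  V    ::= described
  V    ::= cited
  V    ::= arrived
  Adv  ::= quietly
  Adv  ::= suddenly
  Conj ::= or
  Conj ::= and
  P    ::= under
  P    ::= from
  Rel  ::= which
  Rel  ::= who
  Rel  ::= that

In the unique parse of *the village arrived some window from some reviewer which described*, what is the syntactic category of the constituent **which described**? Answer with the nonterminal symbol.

RelC

[S [NP [Det the] [N village]] [VP [VP [V arrived] [NP [Det some] [N window]]] [PP [P from] [NP [NP [Det some] [N reviewer]] [RelC [Rel which] [VP [V described]]]]]]]
The span 'which described' is the RelC node built by RelC → Rel VP.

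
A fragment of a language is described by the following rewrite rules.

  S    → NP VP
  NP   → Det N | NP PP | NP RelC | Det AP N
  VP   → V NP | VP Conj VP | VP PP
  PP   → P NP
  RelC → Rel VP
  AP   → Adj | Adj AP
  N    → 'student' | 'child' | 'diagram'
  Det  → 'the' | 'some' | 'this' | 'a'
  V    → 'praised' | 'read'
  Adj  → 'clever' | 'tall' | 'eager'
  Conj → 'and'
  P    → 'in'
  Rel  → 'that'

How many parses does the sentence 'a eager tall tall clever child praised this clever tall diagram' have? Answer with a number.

1

[S [NP [Det a] [AP [Adj eager] [AP [Adj tall] [AP [Adj tall] [AP [Adj clever]]]]] [N child]] [VP [V praised] [NP [Det this] [AP [Adj clever] [AP [Adj tall]]] [N diagram]]]]
No rule offers an alternative attachment or grouping for any span, so this is the only derivation.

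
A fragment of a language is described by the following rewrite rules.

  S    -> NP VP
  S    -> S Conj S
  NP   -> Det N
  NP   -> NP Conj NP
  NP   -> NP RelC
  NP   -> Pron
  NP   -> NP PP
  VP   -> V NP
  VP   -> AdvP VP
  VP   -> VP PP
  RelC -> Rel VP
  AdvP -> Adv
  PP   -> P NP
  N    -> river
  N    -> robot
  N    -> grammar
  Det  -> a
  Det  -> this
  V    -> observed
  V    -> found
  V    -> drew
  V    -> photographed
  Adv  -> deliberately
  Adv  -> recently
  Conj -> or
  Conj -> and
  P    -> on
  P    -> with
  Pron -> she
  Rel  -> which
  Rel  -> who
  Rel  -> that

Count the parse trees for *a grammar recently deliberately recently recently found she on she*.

6

Two of the 6 distinct bracketings:
[S [NP [Det a] [N grammar]] [VP [AdvP [Adv recently]] [VP [AdvP [Adv deliberately]] [VP [AdvP [Adv recently]] [VP [AdvP [Adv recently]] [VP [V found] [NP [NP [Pron she]] [PP [P on] [NP [Pron she]]]]]]]]]]
[S [NP [Det a] [N grammar]] [VP [AdvP [Adv recently]] [VP [AdvP [Adv deliberately]] [VP [AdvP [Adv recently]] [VP [AdvP [Adv recently]] [VP [VP [V found] [NP [Pron she]]] [PP [P on] [NP [Pron she]]]]]]]]]
The difference turns on whether NP → NP PP is used at the relevant span, versus an alternative expansion of NP.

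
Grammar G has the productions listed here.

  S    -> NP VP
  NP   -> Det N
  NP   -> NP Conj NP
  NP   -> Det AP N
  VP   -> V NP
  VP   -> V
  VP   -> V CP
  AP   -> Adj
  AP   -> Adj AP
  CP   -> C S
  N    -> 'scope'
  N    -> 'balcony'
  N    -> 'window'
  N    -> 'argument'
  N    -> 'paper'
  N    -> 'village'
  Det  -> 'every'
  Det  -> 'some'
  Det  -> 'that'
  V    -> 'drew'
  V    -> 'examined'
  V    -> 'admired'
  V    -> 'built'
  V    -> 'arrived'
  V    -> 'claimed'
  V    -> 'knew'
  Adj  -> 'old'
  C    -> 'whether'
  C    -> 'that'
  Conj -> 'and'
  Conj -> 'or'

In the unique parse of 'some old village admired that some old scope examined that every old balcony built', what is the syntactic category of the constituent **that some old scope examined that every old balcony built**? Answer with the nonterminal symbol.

[S [NP [Det some] [AP [Adj old]] [N village]] [VP [V admired] [CP [C that] [S [NP [Det some] [AP [Adj old]] [N scope]] [VP [V examined] [CP [C that] [S [NP [Det every] [AP [Adj old]] [N balcony]] [VP [V built]]]]]]]]]
The span 'that some old scope examined that every old balcony built' is the CP node built by CP → C S.

CP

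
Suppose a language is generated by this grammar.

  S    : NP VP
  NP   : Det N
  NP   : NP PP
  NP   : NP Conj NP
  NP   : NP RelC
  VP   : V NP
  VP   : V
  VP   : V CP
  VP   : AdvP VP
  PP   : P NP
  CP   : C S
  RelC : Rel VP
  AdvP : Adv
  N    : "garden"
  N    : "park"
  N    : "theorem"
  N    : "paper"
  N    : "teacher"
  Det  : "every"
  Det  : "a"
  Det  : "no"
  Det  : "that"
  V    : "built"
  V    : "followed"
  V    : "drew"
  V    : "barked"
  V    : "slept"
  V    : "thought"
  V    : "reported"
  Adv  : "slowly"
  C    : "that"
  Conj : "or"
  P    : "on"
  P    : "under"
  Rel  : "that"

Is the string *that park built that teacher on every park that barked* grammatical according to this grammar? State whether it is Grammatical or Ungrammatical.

Grammatical

[S [NP [Det that] [N park]] [VP [V built] [NP [NP [Det that] [N teacher]] [PP [P on] [NP [NP [Det every] [N park]] [RelC [Rel that] [VP [V barked]]]]]]]]
The bracketing above is licensed at every node by one of the given productions, with S at the root.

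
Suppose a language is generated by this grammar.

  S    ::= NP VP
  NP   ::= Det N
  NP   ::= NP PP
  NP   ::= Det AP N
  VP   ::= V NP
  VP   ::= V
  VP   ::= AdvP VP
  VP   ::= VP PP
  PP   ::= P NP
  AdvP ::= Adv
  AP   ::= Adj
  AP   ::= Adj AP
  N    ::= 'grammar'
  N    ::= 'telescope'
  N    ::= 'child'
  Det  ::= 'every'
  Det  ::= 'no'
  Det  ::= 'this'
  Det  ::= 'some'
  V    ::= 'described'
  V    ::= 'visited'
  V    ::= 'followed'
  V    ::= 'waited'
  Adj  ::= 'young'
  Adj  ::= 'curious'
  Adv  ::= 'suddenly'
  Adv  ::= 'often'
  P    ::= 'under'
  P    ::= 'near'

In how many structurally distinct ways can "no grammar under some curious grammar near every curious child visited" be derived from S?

The two bracketings:
[S [NP [NP [Det no] [N grammar]] [PP [P under] [NP [NP [Det some] [AP [Adj curious]] [N grammar]] [PP [P near] [NP [Det every] [AP [Adj curious]] [N child]]]]]] [VP [V visited]]]
[S [NP [NP [NP [Det no] [N grammar]] [PP [P under] [NP [Det some] [AP [Adj curious]] [N grammar]]]] [PP [P near] [NP [Det every] [AP [Adj curious]] [N child]]]] [VP [V visited]]]
The trees differ in how a recursive rule is bracketed over the same span.

2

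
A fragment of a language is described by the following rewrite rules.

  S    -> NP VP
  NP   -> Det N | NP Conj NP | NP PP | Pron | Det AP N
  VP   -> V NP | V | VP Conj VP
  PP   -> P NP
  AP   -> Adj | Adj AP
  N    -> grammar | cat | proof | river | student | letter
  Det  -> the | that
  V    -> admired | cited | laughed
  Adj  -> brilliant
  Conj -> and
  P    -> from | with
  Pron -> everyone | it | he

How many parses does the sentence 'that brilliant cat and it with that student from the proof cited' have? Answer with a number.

5

Two of the 5 distinct bracketings:
[S [NP [NP [Det that] [AP [Adj brilliant]] [N cat]] [Conj and] [NP [NP [Pron it]] [PP [P with] [NP [NP [Det that] [N student]] [PP [P from] [NP [Det the] [N proof]]]]]]] [VP [V cited]]]
[S [NP [NP [Det that] [AP [Adj brilliant]] [N cat]] [Conj and] [NP [NP [NP [Pron it]] [PP [P with] [NP [Det that] [N student]]]] [PP [P from] [NP [Det the] [N proof]]]]] [VP [V cited]]]
The trees differ in how a recursive rule is bracketed over the same span.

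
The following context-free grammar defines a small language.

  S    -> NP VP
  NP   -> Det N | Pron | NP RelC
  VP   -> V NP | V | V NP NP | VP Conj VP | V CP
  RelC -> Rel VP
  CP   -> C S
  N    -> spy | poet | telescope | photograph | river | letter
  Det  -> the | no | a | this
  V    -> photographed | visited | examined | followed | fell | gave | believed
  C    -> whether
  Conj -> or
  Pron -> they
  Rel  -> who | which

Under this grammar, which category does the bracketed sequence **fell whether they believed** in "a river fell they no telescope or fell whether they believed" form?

VP

S
  NP
    Det: a
    N: river
  VP
    VP
      V: fell
      NP
        Pron: they
      NP
        Det: no
        N: telescope
    Conj: or
    VP
      V: fell
      CP
        C: whether
        S
          NP
            Pron: they
          VP
            V: believed
The span 'fell whether they believed' is the VP node built by VP → V CP.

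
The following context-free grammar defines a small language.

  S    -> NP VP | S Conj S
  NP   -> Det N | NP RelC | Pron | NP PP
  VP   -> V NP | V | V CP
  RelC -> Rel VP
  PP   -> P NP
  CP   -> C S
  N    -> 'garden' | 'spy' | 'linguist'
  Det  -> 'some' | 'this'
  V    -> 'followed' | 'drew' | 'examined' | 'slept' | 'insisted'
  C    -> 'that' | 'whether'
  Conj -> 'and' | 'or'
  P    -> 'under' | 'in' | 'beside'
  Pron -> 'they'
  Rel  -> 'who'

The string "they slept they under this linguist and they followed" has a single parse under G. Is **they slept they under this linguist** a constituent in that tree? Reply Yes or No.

Yes

[S [S [NP [Pron they]] [VP [V slept] [NP [NP [Pron they]] [PP [P under] [NP [Det this] [N linguist]]]]]] [Conj and] [S [NP [Pron they]] [VP [V followed]]]]
The words 'they slept they under this linguist' are exhaustively dominated by a single S node (built by S → NP VP), so they form a constituent.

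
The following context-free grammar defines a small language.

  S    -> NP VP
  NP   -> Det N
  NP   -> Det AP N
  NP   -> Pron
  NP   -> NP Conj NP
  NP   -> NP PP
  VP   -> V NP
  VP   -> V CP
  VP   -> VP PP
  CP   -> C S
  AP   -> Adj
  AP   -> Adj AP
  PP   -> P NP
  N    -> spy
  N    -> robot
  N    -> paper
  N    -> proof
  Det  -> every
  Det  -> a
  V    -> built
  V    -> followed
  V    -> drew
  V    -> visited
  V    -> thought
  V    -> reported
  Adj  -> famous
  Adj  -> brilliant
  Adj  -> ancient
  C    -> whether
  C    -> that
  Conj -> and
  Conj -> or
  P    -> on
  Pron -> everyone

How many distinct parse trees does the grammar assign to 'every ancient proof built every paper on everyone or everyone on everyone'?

10

Two of the 10 distinct bracketings:
[S [NP [Det every] [AP [Adj ancient]] [N proof]] [VP [V built] [NP [NP [NP [Det every] [N paper]] [PP [P on] [NP [Pron everyone]]]] [Conj or] [NP [NP [Pron everyone]] [PP [P on] [NP [Pron everyone]]]]]]]
[S [NP [Det every] [AP [Adj ancient]] [N proof]] [VP [V built] [NP [NP [Det every] [N paper]] [PP [P on] [NP [NP [Pron everyone]] [Conj or] [NP [NP [Pron everyone]] [PP [P on] [NP [Pron everyone]]]]]]]]]
The trees differ in how a recursive rule is bracketed over the same span.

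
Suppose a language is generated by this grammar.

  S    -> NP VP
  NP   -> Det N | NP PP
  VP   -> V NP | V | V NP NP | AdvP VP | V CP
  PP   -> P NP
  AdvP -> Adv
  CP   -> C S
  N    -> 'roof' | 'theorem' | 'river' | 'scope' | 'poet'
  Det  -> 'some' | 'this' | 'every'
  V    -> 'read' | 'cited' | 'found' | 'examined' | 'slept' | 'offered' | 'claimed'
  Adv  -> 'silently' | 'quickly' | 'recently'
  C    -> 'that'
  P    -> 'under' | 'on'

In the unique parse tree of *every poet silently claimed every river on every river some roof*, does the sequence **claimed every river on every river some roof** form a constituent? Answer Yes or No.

[S [NP [Det every] [N poet]] [VP [AdvP [Adv silently]] [VP [V claimed] [NP [NP [Det every] [N river]] [PP [P on] [NP [Det every] [N river]]]] [NP [Det some] [N roof]]]]]
The words 'claimed every river on every river some roof' are exhaustively dominated by a single VP node (built by VP → V NP NP), so they form a constituent.

Yes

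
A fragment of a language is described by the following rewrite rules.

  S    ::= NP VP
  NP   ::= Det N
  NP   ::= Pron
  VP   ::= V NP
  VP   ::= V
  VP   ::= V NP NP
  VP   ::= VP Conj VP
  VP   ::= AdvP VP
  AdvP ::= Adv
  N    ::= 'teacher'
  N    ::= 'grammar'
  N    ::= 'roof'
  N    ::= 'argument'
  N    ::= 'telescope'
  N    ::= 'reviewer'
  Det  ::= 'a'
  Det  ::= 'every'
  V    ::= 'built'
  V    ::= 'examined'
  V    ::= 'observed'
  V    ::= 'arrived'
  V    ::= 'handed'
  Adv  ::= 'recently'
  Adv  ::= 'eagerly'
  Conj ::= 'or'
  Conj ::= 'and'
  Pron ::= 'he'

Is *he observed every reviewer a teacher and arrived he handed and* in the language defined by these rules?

Ungrammatical

For S → NP VP, the only prefix that parses as NP is 'he', but the remainder 'observed every reviewer a teacher and arrived he handed and' is not a VP under these rules.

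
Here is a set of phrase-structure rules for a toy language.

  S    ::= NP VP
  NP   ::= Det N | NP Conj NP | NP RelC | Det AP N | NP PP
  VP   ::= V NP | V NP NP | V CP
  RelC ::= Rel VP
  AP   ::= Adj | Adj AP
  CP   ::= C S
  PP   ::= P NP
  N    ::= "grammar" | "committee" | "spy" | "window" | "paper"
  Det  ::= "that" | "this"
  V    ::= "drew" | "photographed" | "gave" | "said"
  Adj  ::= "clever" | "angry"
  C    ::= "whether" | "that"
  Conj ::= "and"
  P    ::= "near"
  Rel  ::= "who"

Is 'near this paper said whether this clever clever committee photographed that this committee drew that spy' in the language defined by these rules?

Ungrammatical

For S → NP VP, no prefix of the string parses as an NP.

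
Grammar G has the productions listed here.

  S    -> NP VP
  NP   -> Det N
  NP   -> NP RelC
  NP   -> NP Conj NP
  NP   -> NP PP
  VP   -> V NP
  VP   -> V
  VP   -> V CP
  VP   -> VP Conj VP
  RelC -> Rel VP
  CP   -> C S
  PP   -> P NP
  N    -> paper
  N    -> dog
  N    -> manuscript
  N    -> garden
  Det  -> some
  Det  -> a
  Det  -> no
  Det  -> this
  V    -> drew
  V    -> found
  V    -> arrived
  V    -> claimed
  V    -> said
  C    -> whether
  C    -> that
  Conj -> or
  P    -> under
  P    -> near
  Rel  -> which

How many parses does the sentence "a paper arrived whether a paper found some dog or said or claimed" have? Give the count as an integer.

Two of the 5 distinct bracketings:
[S [NP [Det a] [N paper]] [VP [V arrived] [CP [C whether] [S [NP [Det a] [N paper]] [VP [VP [V found] [NP [Det some] [N dog]]] [Conj or] [VP [VP [V said]] [Conj or] [VP [V claimed]]]]]]]]
[S [NP [Det a] [N paper]] [VP [V arrived] [CP [C whether] [S [NP [Det a] [N paper]] [VP [VP [VP [V found] [NP [Det some] [N dog]]] [Conj or] [VP [V said]]] [Conj or] [VP [V claimed]]]]]]]
The trees differ in how a recursive rule is bracketed over the same span.

5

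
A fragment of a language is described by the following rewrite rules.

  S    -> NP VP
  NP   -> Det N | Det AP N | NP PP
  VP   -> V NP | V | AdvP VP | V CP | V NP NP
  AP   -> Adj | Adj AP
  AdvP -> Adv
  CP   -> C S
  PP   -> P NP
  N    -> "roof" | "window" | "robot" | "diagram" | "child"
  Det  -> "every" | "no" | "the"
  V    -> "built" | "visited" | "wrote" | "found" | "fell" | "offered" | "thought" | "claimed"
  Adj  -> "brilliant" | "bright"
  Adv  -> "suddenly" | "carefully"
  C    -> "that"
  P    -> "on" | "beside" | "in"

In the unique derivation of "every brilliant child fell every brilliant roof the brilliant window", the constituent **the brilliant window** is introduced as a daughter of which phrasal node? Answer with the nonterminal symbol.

S
  NP
    Det: every
    AP
      Adj: brilliant
    N: child
  VP
    V: fell
    NP
      Det: every
      AP
        Adj: brilliant
      N: roof
    NP
      Det: the
      AP
        Adj: brilliant
      N: window
The span 'the brilliant window' is the NP node built by NP → Det AP N.
Its mother is the VP built by VP → V NP NP.

VP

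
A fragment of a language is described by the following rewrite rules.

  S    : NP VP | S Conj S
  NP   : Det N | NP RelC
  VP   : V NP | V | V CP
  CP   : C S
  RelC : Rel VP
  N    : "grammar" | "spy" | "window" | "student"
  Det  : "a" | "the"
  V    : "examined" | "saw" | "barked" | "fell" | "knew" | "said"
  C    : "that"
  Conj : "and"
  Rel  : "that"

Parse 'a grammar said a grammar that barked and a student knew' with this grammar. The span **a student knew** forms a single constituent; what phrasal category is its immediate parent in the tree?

S
  S
    NP
      Det: a
      N: grammar
    VP
      V: said
      NP
        NP
          Det: a
          N: grammar
        RelC
          Rel: that
          VP
            V: barked
  Conj: and
  S
    NP
      Det: a
      N: student
    VP
      V: knew
The span 'a student knew' is the S node built by S → NP VP.
Its mother is the S built by S → S Conj S.

S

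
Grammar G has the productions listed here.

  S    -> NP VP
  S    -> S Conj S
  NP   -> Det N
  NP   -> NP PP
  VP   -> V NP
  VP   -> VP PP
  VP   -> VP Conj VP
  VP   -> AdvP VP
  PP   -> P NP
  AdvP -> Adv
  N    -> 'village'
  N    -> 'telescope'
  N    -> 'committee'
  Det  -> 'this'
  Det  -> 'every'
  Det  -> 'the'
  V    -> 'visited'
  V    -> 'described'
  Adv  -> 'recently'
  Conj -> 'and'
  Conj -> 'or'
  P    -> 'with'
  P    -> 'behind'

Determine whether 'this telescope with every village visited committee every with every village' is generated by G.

Ungrammatical

A V word can never sit immediately before an N word in any string this grammar generates, so the substring 'visited committee' rules out a derivation.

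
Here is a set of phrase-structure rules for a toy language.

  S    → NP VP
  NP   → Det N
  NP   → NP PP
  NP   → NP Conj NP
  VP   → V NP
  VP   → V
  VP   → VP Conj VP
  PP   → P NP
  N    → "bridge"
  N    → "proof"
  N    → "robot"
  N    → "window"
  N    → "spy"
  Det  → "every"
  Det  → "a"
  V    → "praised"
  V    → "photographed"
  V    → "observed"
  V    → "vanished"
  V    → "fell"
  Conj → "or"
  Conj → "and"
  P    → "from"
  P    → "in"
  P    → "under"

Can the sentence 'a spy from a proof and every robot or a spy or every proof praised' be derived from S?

S
  NP
    NP
      Det: a
      N: spy
    PP
      P: from
      NP
        NP
          Det: a
          N: proof
        Conj: and
        NP
          NP
            Det: every
            N: robot
          Conj: or
          NP
            NP
              Det: a
              N: spy
            Conj: or
            NP
              Det: every
              N: proof
  VP
    V: praised
Each bracket corresponds to one application of a listed rule, so the string is derivable from S.

Grammatical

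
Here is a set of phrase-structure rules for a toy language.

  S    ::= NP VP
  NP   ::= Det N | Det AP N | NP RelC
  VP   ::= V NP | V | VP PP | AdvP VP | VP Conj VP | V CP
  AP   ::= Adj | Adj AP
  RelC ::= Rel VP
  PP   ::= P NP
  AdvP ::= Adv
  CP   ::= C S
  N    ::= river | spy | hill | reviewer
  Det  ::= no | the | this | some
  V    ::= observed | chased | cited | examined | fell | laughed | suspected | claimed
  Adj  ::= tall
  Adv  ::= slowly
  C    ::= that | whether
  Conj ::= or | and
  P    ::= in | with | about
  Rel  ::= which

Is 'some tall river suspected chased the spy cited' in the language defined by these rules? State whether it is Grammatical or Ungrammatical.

Ungrammatical

For S → NP VP, the only prefix that parses as NP is 'some tall river', but the remainder 'suspected chased the spy cited' is not a VP under these rules.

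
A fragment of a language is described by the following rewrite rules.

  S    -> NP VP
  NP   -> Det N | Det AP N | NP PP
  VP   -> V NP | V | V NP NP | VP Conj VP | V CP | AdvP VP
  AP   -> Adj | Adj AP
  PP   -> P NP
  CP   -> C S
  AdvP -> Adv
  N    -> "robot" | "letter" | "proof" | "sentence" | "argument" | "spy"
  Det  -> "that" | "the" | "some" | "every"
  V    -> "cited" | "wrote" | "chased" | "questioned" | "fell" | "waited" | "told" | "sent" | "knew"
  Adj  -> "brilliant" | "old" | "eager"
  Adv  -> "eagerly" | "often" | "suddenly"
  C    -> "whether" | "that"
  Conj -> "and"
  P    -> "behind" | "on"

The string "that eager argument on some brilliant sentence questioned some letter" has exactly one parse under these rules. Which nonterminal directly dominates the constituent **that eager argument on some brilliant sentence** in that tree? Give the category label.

S

S
  NP
    NP
      Det: that
      AP
        Adj: eager
      N: argument
    PP
      P: on
      NP
        Det: some
        AP
          Adj: brilliant
        N: sentence
  VP
    V: questioned
    NP
      Det: some
      N: letter
The span 'that eager argument on some brilliant sentence' is the NP node built by NP → NP PP.
Its mother is the S built by S → NP VP.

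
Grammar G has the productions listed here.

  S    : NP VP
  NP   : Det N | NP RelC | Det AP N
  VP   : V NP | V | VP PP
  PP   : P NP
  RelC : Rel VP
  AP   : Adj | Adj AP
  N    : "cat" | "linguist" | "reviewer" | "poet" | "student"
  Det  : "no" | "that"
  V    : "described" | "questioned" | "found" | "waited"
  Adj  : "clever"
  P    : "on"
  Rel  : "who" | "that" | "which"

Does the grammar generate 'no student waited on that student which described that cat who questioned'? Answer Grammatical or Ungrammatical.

Grammatical

[S [NP [Det no] [N student]] [VP [VP [V waited]] [PP [P on] [NP [NP [Det that] [N student]] [RelC [Rel which] [VP [V described] [NP [NP [Det that] [N cat]] [RelC [Rel who] [VP [V questioned]]]]]]]]]]
The bracketing above is licensed at every node by one of the given productions, with S at the root.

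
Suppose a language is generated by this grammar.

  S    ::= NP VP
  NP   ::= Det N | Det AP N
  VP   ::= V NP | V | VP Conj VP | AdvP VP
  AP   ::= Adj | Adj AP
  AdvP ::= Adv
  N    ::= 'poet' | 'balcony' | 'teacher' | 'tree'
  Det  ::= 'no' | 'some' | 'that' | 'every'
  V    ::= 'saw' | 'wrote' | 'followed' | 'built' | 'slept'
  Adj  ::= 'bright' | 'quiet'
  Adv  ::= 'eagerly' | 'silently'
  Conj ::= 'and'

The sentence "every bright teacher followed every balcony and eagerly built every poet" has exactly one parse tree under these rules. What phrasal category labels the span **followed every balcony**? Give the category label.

[S [NP [Det every] [AP [Adj bright]] [N teacher]] [VP [VP [V followed] [NP [Det every] [N balcony]]] [Conj and] [VP [AdvP [Adv eagerly]] [VP [V built] [NP [Det every] [N poet]]]]]]
The span 'followed every balcony' is the VP node built by VP → V NP.

VP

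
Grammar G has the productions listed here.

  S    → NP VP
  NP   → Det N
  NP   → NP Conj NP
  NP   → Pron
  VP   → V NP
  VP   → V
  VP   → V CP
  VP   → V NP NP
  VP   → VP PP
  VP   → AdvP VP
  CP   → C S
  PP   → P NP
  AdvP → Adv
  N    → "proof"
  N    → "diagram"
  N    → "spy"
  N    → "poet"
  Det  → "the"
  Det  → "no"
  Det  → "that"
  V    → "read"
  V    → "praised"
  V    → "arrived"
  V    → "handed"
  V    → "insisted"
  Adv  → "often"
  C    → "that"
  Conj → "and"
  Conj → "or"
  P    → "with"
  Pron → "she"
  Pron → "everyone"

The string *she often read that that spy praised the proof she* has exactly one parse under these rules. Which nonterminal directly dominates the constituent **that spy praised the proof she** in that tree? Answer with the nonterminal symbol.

CP

S
  NP
    Pron: she
  VP
    AdvP
      Adv: often
    VP
      V: read
      CP
        C: that
        S
          NP
            Det: that
            N: spy
          VP
            V: praised
            NP
              Det: the
              N: proof
            NP
              Pron: she
The span 'that spy praised the proof she' is the S node built by S → NP VP.
Its mother is the CP built by CP → C S.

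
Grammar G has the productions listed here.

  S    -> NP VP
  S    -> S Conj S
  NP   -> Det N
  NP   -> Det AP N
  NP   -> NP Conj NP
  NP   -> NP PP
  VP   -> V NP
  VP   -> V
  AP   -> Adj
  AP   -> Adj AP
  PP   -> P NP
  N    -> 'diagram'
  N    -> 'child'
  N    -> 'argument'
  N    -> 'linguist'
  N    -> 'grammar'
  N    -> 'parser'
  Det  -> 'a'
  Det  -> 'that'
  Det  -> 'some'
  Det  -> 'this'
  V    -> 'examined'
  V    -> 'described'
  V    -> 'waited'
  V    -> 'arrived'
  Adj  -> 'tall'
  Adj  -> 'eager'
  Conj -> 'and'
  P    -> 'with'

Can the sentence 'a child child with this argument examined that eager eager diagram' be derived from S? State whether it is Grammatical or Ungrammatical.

Ungrammatical

An N word can never sit immediately before an N word in any string this grammar generates, so the substring 'child child' rules out a derivation.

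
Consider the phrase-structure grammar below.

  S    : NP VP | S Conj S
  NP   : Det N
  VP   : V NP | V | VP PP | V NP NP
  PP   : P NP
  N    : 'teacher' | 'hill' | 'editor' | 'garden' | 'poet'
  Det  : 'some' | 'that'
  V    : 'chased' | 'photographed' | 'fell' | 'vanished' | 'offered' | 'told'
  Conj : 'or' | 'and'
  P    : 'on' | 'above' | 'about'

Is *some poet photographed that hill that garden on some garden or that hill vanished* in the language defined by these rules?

[S [S [NP [Det some] [N poet]] [VP [VP [V photographed] [NP [Det that] [N hill]] [NP [Det that] [N garden]]] [PP [P on] [NP [Det some] [N garden]]]]] [Conj or] [S [NP [Det that] [N hill]] [VP [V vanished]]]]
The bracketing above is licensed at every node by one of the given productions, with S at the root.

Grammatical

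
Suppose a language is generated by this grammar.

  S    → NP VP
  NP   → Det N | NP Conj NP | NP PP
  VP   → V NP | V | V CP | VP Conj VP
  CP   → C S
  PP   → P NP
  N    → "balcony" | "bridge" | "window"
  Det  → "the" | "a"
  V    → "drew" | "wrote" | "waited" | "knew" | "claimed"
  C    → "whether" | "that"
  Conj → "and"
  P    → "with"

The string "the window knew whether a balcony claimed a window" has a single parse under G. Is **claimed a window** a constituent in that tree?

[S [NP [Det the] [N window]] [VP [V knew] [CP [C whether] [S [NP [Det a] [N balcony]] [VP [V claimed] [NP [Det a] [N window]]]]]]]
The words 'claimed a window' are exhaustively dominated by a single VP node (built by VP → V NP), so they form a constituent.

Yes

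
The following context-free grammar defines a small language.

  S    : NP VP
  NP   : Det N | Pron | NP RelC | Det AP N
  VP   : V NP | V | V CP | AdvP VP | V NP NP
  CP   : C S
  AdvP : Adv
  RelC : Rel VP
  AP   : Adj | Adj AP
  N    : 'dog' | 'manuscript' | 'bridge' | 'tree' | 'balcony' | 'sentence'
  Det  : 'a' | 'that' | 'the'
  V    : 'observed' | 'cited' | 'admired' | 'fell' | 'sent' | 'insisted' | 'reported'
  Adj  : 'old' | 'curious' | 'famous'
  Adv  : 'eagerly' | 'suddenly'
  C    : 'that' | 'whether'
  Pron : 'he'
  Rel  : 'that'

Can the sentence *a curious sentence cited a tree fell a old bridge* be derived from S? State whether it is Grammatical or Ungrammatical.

Ungrammatical

For S → NP VP, the only prefix that parses as NP is 'a curious sentence', but the remainder 'cited a tree fell a old bridge' is not a VP under these rules.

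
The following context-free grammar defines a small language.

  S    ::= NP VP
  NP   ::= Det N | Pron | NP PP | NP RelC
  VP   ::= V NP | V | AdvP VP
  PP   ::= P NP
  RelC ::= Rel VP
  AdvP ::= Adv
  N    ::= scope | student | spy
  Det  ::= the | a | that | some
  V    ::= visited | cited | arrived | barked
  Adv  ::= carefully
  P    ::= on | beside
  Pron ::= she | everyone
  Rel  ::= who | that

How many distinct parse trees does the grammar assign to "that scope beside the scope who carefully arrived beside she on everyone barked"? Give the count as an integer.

Two of the 7 distinct bracketings:
[S [NP [NP [Det that] [N scope]] [PP [P beside] [NP [NP [NP [Det the] [N scope]] [RelC [Rel who] [VP [AdvP [Adv carefully]] [VP [V arrived]]]]] [PP [P beside] [NP [NP [Pron she]] [PP [P on] [NP [Pron everyone]]]]]]]] [VP [V barked]]]
[S [NP [NP [Det that] [N scope]] [PP [P beside] [NP [NP [NP [NP [Det the] [N scope]] [RelC [Rel who] [VP [AdvP [Adv carefully]] [VP [V arrived]]]]] [PP [P beside] [NP [Pron she]]]] [PP [P on] [NP [Pron everyone]]]]]] [VP [V barked]]]
The trees differ in how a recursive rule is bracketed over the same span.

7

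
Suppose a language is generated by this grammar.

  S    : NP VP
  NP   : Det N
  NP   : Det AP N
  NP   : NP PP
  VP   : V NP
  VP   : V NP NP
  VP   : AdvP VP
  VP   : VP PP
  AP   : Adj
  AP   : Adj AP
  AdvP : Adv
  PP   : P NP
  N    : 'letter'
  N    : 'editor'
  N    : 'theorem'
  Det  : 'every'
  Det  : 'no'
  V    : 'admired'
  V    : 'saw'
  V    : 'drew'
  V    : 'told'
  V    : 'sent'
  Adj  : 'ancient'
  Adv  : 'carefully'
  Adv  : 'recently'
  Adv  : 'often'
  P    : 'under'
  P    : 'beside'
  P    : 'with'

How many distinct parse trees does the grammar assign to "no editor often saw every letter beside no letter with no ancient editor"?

9

Two of the 9 distinct bracketings:
[S [NP [Det no] [N editor]] [VP [AdvP [Adv often]] [VP [V saw] [NP [NP [Det every] [N letter]] [PP [P beside] [NP [NP [Det no] [N letter]] [PP [P with] [NP [Det no] [AP [Adj ancient]] [N editor]]]]]]]]]
[S [NP [Det no] [N editor]] [VP [AdvP [Adv often]] [VP [V saw] [NP [NP [NP [Det every] [N letter]] [PP [P beside] [NP [Det no] [N letter]]]] [PP [P with] [NP [Det no] [AP [Adj ancient]] [N editor]]]]]]]
The trees differ in how a recursive rule is bracketed over the same span.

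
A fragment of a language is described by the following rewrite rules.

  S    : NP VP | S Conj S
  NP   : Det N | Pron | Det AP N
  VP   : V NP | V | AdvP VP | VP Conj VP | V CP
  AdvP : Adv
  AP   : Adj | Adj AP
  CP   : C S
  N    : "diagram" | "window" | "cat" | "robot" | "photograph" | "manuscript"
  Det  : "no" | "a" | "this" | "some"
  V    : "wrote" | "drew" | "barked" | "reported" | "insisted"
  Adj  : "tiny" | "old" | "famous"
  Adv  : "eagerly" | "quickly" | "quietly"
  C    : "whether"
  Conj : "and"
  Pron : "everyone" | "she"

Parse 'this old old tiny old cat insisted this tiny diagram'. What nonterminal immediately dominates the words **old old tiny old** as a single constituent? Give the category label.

AP

S
  NP
    Det: this
    AP
      Adj: old
      AP
        Adj: old
        AP
          Adj: tiny
          AP
            Adj: old
    N: cat
  VP
    V: insisted
    NP
      Det: this
      AP
        Adj: tiny
      N: diagram
The span 'old old tiny old' is the AP node built by AP → Adj AP.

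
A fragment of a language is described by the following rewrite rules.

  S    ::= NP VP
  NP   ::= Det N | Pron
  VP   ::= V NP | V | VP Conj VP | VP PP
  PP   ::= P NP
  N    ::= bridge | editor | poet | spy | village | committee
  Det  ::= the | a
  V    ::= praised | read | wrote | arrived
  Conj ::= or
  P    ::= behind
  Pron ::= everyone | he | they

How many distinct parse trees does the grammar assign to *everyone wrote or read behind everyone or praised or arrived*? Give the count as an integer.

7

Two of the 7 distinct bracketings:
[S [NP [Pron everyone]] [VP [VP [V wrote]] [Conj or] [VP [VP [VP [V read]] [PP [P behind] [NP [Pron everyone]]]] [Conj or] [VP [VP [V praised]] [Conj or] [VP [V arrived]]]]]]
[S [NP [Pron everyone]] [VP [VP [V wrote]] [Conj or] [VP [VP [VP [VP [V read]] [PP [P behind] [NP [Pron everyone]]]] [Conj or] [VP [V praised]]] [Conj or] [VP [V arrived]]]]]
The trees differ in how a recursive rule is bracketed over the same span.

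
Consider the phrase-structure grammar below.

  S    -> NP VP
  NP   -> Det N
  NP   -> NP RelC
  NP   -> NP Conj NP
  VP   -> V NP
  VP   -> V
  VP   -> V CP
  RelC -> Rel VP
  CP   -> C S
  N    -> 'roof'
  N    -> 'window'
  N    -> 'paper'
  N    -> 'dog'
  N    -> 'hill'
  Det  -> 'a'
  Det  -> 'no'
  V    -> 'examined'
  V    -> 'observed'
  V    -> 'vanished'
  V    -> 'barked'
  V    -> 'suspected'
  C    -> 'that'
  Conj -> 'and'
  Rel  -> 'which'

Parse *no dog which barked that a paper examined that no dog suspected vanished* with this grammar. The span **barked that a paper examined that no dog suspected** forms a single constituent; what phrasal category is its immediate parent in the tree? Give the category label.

RelC

[S [NP [NP [Det no] [N dog]] [RelC [Rel which] [VP [V barked] [CP [C that] [S [NP [Det a] [N paper]] [VP [V examined] [CP [C that] [S [NP [Det no] [N dog]] [VP [V suspected]]]]]]]]]] [VP [V vanished]]]
The span 'barked that a paper examined that no dog suspected' is the VP node built by VP → V CP.
Its mother is the RelC built by RelC → Rel VP.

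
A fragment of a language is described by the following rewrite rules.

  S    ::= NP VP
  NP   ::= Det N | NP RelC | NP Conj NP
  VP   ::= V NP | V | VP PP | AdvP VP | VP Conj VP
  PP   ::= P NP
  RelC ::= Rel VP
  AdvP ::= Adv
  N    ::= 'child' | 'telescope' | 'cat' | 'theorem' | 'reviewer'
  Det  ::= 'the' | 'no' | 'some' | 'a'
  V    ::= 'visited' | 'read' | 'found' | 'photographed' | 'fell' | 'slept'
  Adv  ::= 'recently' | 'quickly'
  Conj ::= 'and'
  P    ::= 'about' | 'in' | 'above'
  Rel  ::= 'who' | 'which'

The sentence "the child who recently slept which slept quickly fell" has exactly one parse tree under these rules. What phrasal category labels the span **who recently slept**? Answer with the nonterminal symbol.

RelC

S
  NP
    NP
      NP
        Det: the
        N: child
      RelC
        Rel: who
        VP
          AdvP
            Adv: recently
          VP
            V: slept
    RelC
      Rel: which
      VP
        V: slept
  VP
    AdvP
      Adv: quickly
    VP
      V: fell
The span 'who recently slept' is the RelC node built by RelC → Rel VP.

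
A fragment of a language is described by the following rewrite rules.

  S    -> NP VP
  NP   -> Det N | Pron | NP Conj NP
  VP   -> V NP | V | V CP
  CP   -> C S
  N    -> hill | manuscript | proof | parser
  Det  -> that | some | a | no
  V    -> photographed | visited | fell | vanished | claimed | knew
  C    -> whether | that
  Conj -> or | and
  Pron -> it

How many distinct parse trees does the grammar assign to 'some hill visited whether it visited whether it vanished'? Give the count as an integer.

[S [NP [Det some] [N hill]] [VP [V visited] [CP [C whether] [S [NP [Pron it]] [VP [V visited] [CP [C whether] [S [NP [Pron it]] [VP [V vanished]]]]]]]]]
No rule offers an alternative attachment or grouping for any span, so this is the only derivation.

1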